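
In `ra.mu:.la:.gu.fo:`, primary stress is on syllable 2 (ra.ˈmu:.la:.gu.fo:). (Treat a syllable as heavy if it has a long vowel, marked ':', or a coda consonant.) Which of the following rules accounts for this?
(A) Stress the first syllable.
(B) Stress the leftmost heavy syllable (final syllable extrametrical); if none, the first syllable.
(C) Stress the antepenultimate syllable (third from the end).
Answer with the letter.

Rule A → syllable 1 (observed: 2).
Rule B → syllable 2 ✓.
Rule C → syllable 3 (observed: 2).

B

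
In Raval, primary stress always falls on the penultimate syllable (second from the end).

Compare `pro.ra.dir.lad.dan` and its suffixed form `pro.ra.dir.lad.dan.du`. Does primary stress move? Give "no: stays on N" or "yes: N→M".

yes: 4→5

Base `pro.ra.dir.lad.dan` (5 syllables):
  The word has 5 syllables; the penultimate syllable (second from the end) is syllable 4 (lad).
  → primary stress on syllable 4.
Suffixed `pro.ra.dir.lad.dan.du` (6 syllables):
  The word has 6 syllables; the penultimate syllable (second from the end) is syllable 5 (dan).
  → primary stress on syllable 5.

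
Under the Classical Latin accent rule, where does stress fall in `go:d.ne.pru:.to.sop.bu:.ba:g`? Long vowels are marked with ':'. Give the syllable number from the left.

6

Classical Latin: stress the penult if heavy (long vowel or closed), else the antepenult.
Weights: 5 sop H, 6 bu: H, 7 ba:g H.
The penult (syllable 6, bu:) is heavy, so it takes stress.
Stress on syllable 6: go:d.ne.pru:.to.sop.ˈbu:.ba:g.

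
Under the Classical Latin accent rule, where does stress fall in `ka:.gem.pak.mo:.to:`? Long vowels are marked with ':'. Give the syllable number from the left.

Classical Latin: stress the penult if heavy (long vowel or closed), else the antepenult.
Weights: 3 pak H, 4 mo: H, 5 to: H.
The penult (syllable 4, mo:) is heavy, so it takes stress.
Stress on syllable 4: ka:.gem.pak.ˈmo:.to:.

4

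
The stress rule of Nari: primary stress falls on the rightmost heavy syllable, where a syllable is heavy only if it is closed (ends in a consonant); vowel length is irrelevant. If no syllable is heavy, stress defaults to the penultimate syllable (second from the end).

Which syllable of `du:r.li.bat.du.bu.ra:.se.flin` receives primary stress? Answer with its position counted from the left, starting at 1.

Weights: 1 du:r H, 2 li L, 3 bat H, 4 du L, 5 bu L, 6 ra: L, 7 se L, 8 flin H.
Heavy syllables in the domain: 1, 3, 8. The rightmost is syllable 8 (flin).
Primary stress: syllable 8 → du:r.li.bat.du.bu.ra:.se.ˈflin.

8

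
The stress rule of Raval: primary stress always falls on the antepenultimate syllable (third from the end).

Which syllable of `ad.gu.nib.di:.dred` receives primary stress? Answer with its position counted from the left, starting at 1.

The word has 5 syllables; the antepenultimate syllable (third from the end) is syllable 3 (nib).
Primary stress: syllable 3 → ad.gu.ˈnib.di:.dred.

3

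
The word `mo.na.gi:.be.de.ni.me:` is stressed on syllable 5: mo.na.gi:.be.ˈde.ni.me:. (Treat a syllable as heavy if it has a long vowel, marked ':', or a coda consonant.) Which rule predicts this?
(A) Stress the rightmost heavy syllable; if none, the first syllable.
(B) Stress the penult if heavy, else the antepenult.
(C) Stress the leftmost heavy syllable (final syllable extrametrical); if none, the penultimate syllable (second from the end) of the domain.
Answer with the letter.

Rule A → syllable 7 (observed: 5).
Rule B → syllable 5 ✓.
Rule C → syllable 3 (observed: 5).

B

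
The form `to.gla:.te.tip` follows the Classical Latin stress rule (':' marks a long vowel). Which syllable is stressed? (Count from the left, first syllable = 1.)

Classical Latin: stress the penult if heavy (long vowel or closed), else the antepenult.
Weights: 2 gla: H, 3 te L, 4 tip H.
The penult (syllable 3, te) is light, so stress falls on the antepenult (syllable 2, gla:).
Stress on syllable 2: to.ˈgla:.te.tip.

2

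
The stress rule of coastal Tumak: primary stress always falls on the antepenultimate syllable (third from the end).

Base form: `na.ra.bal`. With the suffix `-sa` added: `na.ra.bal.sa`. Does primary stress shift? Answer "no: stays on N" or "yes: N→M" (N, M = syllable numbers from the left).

yes: 1→2

Base `na.ra.bal` (3 syllables):
  The word has 3 syllables; the antepenultimate syllable (third from the end) is syllable 1 (na).
  → primary stress on syllable 1.
Suffixed `na.ra.bal.sa` (4 syllables):
  The word has 4 syllables; the antepenultimate syllable (third from the end) is syllable 2 (ra).
  → primary stress on syllable 2.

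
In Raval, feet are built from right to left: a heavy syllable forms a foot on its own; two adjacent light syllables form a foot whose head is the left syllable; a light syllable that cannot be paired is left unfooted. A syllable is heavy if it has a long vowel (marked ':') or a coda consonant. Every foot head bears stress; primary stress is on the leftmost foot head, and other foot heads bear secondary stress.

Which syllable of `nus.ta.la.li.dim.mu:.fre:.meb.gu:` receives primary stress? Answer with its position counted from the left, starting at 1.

Weights: 1 nus H, 2 ta L, 3 la L, 4 li L, 5 dim H, 6 mu: H, 7 fre: H, 8 meb H, 9 gu: H.
Parse right to left (heavy = foot alone; LL = one foot; stranded L unfooted): (ˈnus) ta (ˈla.li) (ˈdim) (ˈmu:) (ˈfre:) (ˈmeb) (ˈgu:).
Foot heads: 1, 3, 5, 6, 7, 8, 9.
Primary stress on the leftmost head = syllable 1.
Primary stress: syllable 1 → ˈnus.ta.la.li.dim.mu:.fre:.meb.gu:.

1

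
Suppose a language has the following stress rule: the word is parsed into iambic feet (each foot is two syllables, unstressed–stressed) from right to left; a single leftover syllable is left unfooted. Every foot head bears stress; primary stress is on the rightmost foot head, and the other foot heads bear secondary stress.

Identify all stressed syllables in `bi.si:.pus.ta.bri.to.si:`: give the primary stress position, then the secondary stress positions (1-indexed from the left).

primary 7, secondary 3, 5

Parse right to left into iambic (σˈσ) feet: bi (si:.ˈpus) (ta.ˈbri) (to.ˈsi:). Syllable 1 is left unfooted.
Foot heads (stressed positions): 3, 5, 7.
End Rule Rightmost: primary stress on the rightmost head = syllable 7.
Secondary stress on 3, 5: bi.si:.ˌpus.ta.ˌbri.to.ˈsi:.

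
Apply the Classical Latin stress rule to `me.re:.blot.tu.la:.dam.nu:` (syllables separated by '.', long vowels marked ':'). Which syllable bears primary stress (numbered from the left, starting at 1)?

6

Classical Latin: stress the penult if heavy (long vowel or closed), else the antepenult.
Weights: 5 la: H, 6 dam H, 7 nu: H.
The penult (syllable 6, dam) is heavy, so it takes stress.
Stress on syllable 6: me.re:.blot.tu.la:.ˈdam.nu:.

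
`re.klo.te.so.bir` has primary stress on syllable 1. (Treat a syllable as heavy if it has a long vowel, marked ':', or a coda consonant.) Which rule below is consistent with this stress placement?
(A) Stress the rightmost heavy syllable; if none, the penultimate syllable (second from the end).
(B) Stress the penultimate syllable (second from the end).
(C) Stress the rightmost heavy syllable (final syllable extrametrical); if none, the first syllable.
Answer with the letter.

C

Rule A → syllable 5 (observed: 1).
Rule B → syllable 4 (observed: 1).
Rule C → syllable 1 ✓.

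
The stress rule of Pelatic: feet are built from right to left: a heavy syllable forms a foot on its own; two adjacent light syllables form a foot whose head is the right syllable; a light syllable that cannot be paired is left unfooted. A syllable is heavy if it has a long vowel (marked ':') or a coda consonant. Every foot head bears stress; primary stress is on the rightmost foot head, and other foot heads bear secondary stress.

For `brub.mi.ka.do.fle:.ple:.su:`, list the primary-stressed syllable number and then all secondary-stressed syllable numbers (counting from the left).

Weights: 1 brub H, 2 mi L, 3 ka L, 4 do L, 5 fle: H, 6 ple: H, 7 su: H.
Parse right to left (heavy = foot alone; LL = one foot; stranded L unfooted): (ˈbrub) mi (ka.ˈdo) (ˈfle:) (ˈple:) (ˈsu:).
Foot heads: 1, 4, 5, 6, 7.
Primary stress on the rightmost head = syllable 7.
Secondary stress on 1, 4, 5, 6: ˌbrub.mi.ka.ˌdo.ˌfle:.ˌple:.ˈsu:.

primary 7, secondary 1, 4, 5, 6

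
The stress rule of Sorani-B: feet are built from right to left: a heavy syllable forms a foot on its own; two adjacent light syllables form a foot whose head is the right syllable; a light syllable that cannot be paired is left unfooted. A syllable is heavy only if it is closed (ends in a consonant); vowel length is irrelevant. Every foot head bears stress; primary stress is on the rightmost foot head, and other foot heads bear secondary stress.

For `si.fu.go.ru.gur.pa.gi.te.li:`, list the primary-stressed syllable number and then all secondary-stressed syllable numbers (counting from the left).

Weights: 1 si L, 2 fu L, 3 go L, 4 ru L, 5 gur H, 6 pa L, 7 gi L, 8 te L, 9 li: L.
Parse right to left (heavy = foot alone; LL = one foot; stranded L unfooted): (si.ˈfu) (go.ˈru) (ˈgur) (pa.ˈgi) (te.ˈli:).
Foot heads: 2, 4, 5, 7, 9.
Primary stress on the rightmost head = syllable 9.
Secondary stress on 2, 4, 5, 7: si.ˌfu.go.ˌru.ˌgur.pa.ˌgi.te.ˈli:.

primary 9, secondary 2, 4, 5, 7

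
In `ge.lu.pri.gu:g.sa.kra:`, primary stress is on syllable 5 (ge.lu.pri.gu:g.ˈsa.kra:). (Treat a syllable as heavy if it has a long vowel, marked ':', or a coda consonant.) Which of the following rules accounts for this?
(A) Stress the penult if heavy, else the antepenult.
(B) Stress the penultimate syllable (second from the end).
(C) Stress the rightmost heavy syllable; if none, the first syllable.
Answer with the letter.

Rule A → syllable 4 (observed: 5).
Rule B → syllable 5 ✓.
Rule C → syllable 6 (observed: 5).

B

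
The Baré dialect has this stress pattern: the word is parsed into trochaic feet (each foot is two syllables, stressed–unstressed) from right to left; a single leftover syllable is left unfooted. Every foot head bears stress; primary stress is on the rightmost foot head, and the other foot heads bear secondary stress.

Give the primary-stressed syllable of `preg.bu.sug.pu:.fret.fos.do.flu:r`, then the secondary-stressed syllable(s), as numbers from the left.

primary 7, secondary 1, 3, 5

Parse right to left into trochaic (ˈσσ) feet: (ˈpreg.bu) (ˈsug.pu:) (ˈfret.fos) (ˈdo.flu:r).
Foot heads (stressed positions): 1, 3, 5, 7.
End Rule Rightmost: primary stress on the rightmost head = syllable 7.
Secondary stress on 1, 3, 5: ˌpreg.bu.ˌsug.pu:.ˌfret.fos.ˈdo.flu:r.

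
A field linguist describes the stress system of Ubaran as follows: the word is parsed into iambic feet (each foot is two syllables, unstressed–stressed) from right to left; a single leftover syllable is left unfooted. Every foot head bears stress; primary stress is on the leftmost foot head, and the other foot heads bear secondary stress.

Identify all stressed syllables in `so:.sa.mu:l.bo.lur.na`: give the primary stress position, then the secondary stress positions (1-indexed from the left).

primary 2, secondary 4, 6

Parse right to left into iambic (σˈσ) feet: (so:.ˈsa) (mu:l.ˈbo) (lur.ˈna).
Foot heads (stressed positions): 2, 4, 6.
End Rule Leftmost: primary stress on the leftmost head = syllable 2.
Secondary stress on 4, 6: so:.ˈsa.mu:l.ˌbo.lur.ˌna.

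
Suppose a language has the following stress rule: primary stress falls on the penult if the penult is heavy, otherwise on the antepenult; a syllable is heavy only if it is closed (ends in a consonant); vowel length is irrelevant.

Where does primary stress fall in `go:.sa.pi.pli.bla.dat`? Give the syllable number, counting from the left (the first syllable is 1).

Weights: 4 pli L, 5 bla L, 6 dat H.
The penult (syllable 5, bla) is light, so stress falls on the antepenult (syllable 4, pli).
Primary stress: syllable 4 → go:.sa.pi.ˈpli.bla.dat.

4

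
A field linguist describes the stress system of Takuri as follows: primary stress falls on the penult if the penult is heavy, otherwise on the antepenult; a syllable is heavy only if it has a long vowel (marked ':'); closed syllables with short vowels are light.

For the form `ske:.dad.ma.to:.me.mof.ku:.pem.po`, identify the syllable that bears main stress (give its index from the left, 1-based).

7

Weights: 7 ku: H, 8 pem L, 9 po L.
The penult (syllable 8, pem) is light, so stress falls on the antepenult (syllable 7, ku:).
Primary stress: syllable 7 → ske:.dad.ma.to:.me.mof.ˈku:.pem.po.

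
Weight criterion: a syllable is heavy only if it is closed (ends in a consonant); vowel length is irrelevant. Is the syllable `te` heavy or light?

`te`: short vowel, open (no coda). Open (no coda) → light.

light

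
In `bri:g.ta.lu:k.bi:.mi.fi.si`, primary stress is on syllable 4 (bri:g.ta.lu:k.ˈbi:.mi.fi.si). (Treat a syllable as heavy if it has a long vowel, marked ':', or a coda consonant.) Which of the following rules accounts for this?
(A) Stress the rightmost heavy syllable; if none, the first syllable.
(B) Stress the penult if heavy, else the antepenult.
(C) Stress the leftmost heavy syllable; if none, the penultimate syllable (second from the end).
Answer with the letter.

A

Rule A → syllable 4 ✓.
Rule B → syllable 5 (observed: 4).
Rule C → syllable 1 (observed: 4).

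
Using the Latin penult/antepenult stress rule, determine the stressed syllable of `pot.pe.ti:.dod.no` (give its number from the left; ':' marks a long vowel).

4

Classical Latin: stress the penult if heavy (long vowel or closed), else the antepenult.
Weights: 3 ti: H, 4 dod H, 5 no L.
The penult (syllable 4, dod) is heavy, so it takes stress.
Stress on syllable 4: pot.pe.ti:.ˈdod.no.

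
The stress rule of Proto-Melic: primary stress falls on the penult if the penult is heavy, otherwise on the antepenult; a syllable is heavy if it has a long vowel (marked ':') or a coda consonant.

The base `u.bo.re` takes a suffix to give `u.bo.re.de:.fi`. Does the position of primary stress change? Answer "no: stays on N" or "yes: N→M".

Base `u.bo.re` (3 syllables):
  Weights: 1 u L, 2 bo L, 3 re L.
  The penult (syllable 2, bo) is light, so stress falls on the antepenult (syllable 1, u).
  → primary stress on syllable 1.
Suffixed `u.bo.re.de:.fi` (5 syllables):
  Weights: 3 re L, 4 de: H, 5 fi L.
  The penult (syllable 4, de:) is heavy, so it takes stress.
  → primary stress on syllable 4.

yes: 1→4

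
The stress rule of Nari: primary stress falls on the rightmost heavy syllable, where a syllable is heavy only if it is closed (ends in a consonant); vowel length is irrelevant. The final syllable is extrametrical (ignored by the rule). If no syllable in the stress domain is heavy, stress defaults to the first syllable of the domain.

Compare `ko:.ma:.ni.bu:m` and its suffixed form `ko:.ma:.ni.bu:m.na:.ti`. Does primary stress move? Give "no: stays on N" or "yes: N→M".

yes: 1→4

Base `ko:.ma:.ni.bu:m` (4 syllables):
  The final syllable (4, bu:m) is extrametrical; the stress domain is syllables 1–3.
  Weights: 1 ko: L, 2 ma: L, 3 ni L.
  No heavy syllable in the domain; default to the first syllable of the domain = syllable 1.
  → primary stress on syllable 1.
Suffixed `ko:.ma:.ni.bu:m.na:.ti` (6 syllables):
  The final syllable (6, ti) is extrametrical; the stress domain is syllables 1–5.
  Weights: 1 ko: L, 2 ma: L, 3 ni L, 4 bu:m H, 5 na: L.
  Heavy syllables in the domain: 4. The rightmost is syllable 4 (bu:m).
  → primary stress on syllable 4.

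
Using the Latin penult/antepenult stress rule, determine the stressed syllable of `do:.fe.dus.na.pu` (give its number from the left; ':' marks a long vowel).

Classical Latin: stress the penult if heavy (long vowel or closed), else the antepenult.
Weights: 3 dus H, 4 na L, 5 pu L.
The penult (syllable 4, na) is light, so stress falls on the antepenult (syllable 3, dus).
Stress on syllable 3: do:.fe.ˈdus.na.pu.

3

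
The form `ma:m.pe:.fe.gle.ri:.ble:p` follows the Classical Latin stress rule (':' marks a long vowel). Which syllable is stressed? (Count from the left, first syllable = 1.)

Classical Latin: stress the penult if heavy (long vowel or closed), else the antepenult.
Weights: 4 gle L, 5 ri: H, 6 ble:p H.
The penult (syllable 5, ri:) is heavy, so it takes stress.
Stress on syllable 5: ma:m.pe:.fe.gle.ˈri:.ble:p.

5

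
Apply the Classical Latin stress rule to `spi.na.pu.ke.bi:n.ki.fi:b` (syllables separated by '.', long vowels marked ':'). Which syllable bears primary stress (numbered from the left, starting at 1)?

Classical Latin: stress the penult if heavy (long vowel or closed), else the antepenult.
Weights: 5 bi:n H, 6 ki L, 7 fi:b H.
The penult (syllable 6, ki) is light, so stress falls on the antepenult (syllable 5, bi:n).
Stress on syllable 5: spi.na.pu.ke.ˈbi:n.ki.fi:b.

5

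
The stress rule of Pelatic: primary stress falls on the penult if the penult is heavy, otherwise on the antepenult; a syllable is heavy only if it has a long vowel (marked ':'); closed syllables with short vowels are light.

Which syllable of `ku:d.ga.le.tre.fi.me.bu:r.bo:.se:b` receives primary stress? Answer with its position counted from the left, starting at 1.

Weights: 7 bu:r H, 8 bo: H, 9 se:b H.
The penult (syllable 8, bo:) is heavy, so it takes stress.
Primary stress: syllable 8 → ku:d.ga.le.tre.fi.me.bu:r.ˈbo:.se:b.

8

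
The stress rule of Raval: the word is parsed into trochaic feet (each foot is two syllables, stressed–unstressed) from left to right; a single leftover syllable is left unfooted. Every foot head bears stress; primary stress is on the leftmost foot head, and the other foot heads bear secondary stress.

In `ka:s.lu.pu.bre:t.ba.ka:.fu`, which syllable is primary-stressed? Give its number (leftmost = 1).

Parse left to right into trochaic (ˈσσ) feet: (ˈka:s.lu) (ˈpu.bre:t) (ˈba.ka:) fu. Syllable 7 is left unfooted.
Foot heads (stressed positions): 1, 3, 5.
End Rule Leftmost: primary stress on the leftmost head = syllable 1.
Primary stress: syllable 1 → ˈka:s.lu.pu.bre:t.ba.ka:.fu.

1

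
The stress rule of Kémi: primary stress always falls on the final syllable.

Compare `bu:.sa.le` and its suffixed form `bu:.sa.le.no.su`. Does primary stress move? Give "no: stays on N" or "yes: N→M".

yes: 3→5

Base `bu:.sa.le` (3 syllables):
  The word has 3 syllables; the final syllable is syllable 3 (le).
  → primary stress on syllable 3.
Suffixed `bu:.sa.le.no.su` (5 syllables):
  The word has 5 syllables; the final syllable is syllable 5 (su).
  → primary stress on syllable 5.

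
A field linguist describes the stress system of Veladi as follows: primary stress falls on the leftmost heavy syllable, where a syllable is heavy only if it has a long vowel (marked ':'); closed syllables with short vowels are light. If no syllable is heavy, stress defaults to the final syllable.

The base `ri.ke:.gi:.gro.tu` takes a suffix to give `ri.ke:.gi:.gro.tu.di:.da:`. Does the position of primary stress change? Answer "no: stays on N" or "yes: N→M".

no: stays on 2

Base `ri.ke:.gi:.gro.tu` (5 syllables):
  Weights: 1 ri L, 2 ke: H, 3 gi: H, 4 gro L, 5 tu L.
  Heavy syllables in the domain: 2, 3. The leftmost is syllable 2 (ke:).
  → primary stress on syllable 2.
Suffixed `ri.ke:.gi:.gro.tu.di:.da:` (7 syllables):
  Weights: 1 ri L, 2 ke: H, 3 gi: H, 4 gro L, 5 tu L, 6 di: H, 7 da: H.
  Heavy syllables in the domain: 2, 3, 6, 7. The leftmost is syllable 2 (ke:).
  → primary stress on syllable 2.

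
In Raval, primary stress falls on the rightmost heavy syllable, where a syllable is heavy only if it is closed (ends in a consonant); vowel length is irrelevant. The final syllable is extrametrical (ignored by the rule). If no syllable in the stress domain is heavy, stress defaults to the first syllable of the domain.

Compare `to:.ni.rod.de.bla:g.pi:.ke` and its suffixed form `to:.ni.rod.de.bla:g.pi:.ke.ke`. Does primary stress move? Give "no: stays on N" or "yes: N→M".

no: stays on 5

Base `to:.ni.rod.de.bla:g.pi:.ke` (7 syllables):
  The final syllable (7, ke) is extrametrical; the stress domain is syllables 1–6.
  Weights: 1 to: L, 2 ni L, 3 rod H, 4 de L, 5 bla:g H, 6 pi: L.
  Heavy syllables in the domain: 3, 5. The rightmost is syllable 5 (bla:g).
  → primary stress on syllable 5.
Suffixed `to:.ni.rod.de.bla:g.pi:.ke.ke` (8 syllables):
  The final syllable (8, ke) is extrametrical; the stress domain is syllables 1–7.
  Weights: 1 to: L, 2 ni L, 3 rod H, 4 de L, 5 bla:g H, 6 pi: L, 7 ke L.
  Heavy syllables in the domain: 3, 5. The rightmost is syllable 5 (bla:g).
  → primary stress on syllable 5.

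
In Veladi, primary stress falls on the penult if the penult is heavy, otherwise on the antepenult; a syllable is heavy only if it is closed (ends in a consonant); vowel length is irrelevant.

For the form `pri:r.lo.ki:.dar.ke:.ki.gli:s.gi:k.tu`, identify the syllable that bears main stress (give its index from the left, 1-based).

Weights: 7 gli:s H, 8 gi:k H, 9 tu L.
The penult (syllable 8, gi:k) is heavy, so it takes stress.
Primary stress: syllable 8 → pri:r.lo.ki:.dar.ke:.ki.gli:s.ˈgi:k.tu.

8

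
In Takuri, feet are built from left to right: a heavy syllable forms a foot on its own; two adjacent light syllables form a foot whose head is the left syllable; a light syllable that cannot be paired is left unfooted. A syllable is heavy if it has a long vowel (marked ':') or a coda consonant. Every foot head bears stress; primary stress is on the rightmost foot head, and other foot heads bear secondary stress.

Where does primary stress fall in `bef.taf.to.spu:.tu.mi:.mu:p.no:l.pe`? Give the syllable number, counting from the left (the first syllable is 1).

Weights: 1 bef H, 2 taf H, 3 to L, 4 spu: H, 5 tu L, 6 mi: H, 7 mu:p H, 8 no:l H, 9 pe L.
Parse left to right (heavy = foot alone; LL = one foot; stranded L unfooted): (ˈbef) (ˈtaf) to (ˈspu:) tu (ˈmi:) (ˈmu:p) (ˈno:l) pe.
Foot heads: 1, 2, 4, 6, 7, 8.
Primary stress on the rightmost head = syllable 8.
Primary stress: syllable 8 → bef.taf.to.spu:.tu.mi:.mu:p.ˈno:l.pe.

8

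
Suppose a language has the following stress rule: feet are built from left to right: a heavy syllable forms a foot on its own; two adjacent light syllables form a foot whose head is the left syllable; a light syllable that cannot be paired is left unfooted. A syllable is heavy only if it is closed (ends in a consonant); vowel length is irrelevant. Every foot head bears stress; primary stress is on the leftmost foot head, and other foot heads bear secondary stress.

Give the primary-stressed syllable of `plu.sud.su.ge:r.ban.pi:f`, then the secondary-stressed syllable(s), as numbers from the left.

primary 2, secondary 4, 5, 6

Weights: 1 plu L, 2 sud H, 3 su L, 4 ge:r H, 5 ban H, 6 pi:f H.
Parse left to right (heavy = foot alone; LL = one foot; stranded L unfooted): plu (ˈsud) su (ˈge:r) (ˈban) (ˈpi:f).
Foot heads: 2, 4, 5, 6.
Primary stress on the leftmost head = syllable 2.
Secondary stress on 4, 5, 6: plu.ˈsud.su.ˌge:r.ˌban.ˌpi:f.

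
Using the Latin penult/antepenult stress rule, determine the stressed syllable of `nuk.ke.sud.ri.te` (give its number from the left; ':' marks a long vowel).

3

Classical Latin: stress the penult if heavy (long vowel or closed), else the antepenult.
Weights: 3 sud H, 4 ri L, 5 te L.
The penult (syllable 4, ri) is light, so stress falls on the antepenult (syllable 3, sud).
Stress on syllable 3: nuk.ke.ˈsud.ri.te.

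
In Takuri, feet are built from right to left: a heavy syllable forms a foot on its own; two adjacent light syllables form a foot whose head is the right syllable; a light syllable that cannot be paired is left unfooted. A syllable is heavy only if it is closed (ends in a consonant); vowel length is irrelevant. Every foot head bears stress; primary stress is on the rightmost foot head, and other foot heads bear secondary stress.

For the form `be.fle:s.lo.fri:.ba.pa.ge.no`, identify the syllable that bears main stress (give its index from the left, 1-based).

8

Weights: 1 be L, 2 fle:s H, 3 lo L, 4 fri: L, 5 ba L, 6 pa L, 7 ge L, 8 no L.
Parse right to left (heavy = foot alone; LL = one foot; stranded L unfooted): be (ˈfle:s) (lo.ˈfri:) (ba.ˈpa) (ge.ˈno).
Foot heads: 2, 4, 6, 8.
Primary stress on the rightmost head = syllable 8.
Primary stress: syllable 8 → be.fle:s.lo.fri:.ba.pa.ge.ˈno.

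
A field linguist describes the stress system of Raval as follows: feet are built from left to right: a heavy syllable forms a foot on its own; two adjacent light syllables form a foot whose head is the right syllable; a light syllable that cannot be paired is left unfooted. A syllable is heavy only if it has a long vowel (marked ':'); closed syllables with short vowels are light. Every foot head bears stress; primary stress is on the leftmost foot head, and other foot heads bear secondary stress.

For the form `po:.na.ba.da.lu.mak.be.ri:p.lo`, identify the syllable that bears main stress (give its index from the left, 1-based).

1

Weights: 1 po: H, 2 na L, 3 ba L, 4 da L, 5 lu L, 6 mak L, 7 be L, 8 ri:p H, 9 lo L.
Parse left to right (heavy = foot alone; LL = one foot; stranded L unfooted): (ˈpo:) (na.ˈba) (da.ˈlu) (mak.ˈbe) (ˈri:p) lo.
Foot heads: 1, 3, 5, 7, 8.
Primary stress on the leftmost head = syllable 1.
Primary stress: syllable 1 → ˈpo:.na.ba.da.lu.mak.be.ri:p.lo.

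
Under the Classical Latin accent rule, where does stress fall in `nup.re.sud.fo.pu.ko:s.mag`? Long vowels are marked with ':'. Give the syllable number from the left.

6

Classical Latin: stress the penult if heavy (long vowel or closed), else the antepenult.
Weights: 5 pu L, 6 ko:s H, 7 mag H.
The penult (syllable 6, ko:s) is heavy, so it takes stress.
Stress on syllable 6: nup.re.sud.fo.pu.ˈko:s.mag.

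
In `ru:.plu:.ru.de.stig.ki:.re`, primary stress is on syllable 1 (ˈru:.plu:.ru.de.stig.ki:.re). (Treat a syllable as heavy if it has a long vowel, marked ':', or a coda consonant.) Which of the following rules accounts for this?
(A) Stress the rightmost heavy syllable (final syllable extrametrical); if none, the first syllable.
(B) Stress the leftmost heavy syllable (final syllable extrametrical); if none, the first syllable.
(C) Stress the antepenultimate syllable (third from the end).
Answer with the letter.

B

Rule A → syllable 6 (observed: 1).
Rule B → syllable 1 ✓.
Rule C → syllable 5 (observed: 1).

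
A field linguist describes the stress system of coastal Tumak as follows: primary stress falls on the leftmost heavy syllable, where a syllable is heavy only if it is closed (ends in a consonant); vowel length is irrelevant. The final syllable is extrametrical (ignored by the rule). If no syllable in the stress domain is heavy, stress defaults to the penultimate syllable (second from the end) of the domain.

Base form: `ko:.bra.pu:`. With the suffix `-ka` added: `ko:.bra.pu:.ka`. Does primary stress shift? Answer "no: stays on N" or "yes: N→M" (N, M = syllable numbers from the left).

Base `ko:.bra.pu:` (3 syllables):
  The final syllable (3, pu:) is extrametrical; the stress domain is syllables 1–2.
  Weights: 1 ko: L, 2 bra L.
  No heavy syllable in the domain; default to the penultimate syllable (second from the end) of the domain = syllable 1.
  → primary stress on syllable 1.
Suffixed `ko:.bra.pu:.ka` (4 syllables):
  The final syllable (4, ka) is extrametrical; the stress domain is syllables 1–3.
  Weights: 1 ko: L, 2 bra L, 3 pu: L.
  No heavy syllable in the domain; default to the penultimate syllable (second from the end) of the domain = syllable 2.
  → primary stress on syllable 2.

yes: 1→2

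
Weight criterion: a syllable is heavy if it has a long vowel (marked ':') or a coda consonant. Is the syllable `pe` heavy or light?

light

`pe`: short vowel, open (no coda). Short vowel, open → light.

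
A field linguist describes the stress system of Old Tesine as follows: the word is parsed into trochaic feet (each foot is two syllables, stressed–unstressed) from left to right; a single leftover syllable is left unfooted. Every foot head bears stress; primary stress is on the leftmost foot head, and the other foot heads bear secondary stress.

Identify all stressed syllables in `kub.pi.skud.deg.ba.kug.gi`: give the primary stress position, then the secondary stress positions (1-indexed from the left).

primary 1, secondary 3, 5

Parse left to right into trochaic (ˈσσ) feet: (ˈkub.pi) (ˈskud.deg) (ˈba.kug) gi. Syllable 7 is left unfooted.
Foot heads (stressed positions): 1, 3, 5.
End Rule Leftmost: primary stress on the leftmost head = syllable 1.
Secondary stress on 3, 5: ˈkub.pi.ˌskud.deg.ˌba.kug.gi.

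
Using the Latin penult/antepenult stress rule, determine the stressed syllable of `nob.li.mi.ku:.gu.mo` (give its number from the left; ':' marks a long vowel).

Classical Latin: stress the penult if heavy (long vowel or closed), else the antepenult.
Weights: 4 ku: H, 5 gu L, 6 mo L.
The penult (syllable 5, gu) is light, so stress falls on the antepenult (syllable 4, ku:).
Stress on syllable 4: nob.li.mi.ˈku:.gu.mo.

4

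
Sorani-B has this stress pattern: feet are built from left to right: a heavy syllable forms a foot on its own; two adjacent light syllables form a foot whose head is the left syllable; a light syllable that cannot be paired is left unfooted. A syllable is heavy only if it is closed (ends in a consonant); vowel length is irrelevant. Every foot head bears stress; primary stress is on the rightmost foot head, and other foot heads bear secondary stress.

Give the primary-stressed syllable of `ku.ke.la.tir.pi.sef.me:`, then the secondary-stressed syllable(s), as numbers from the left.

primary 6, secondary 1, 4

Weights: 1 ku L, 2 ke L, 3 la L, 4 tir H, 5 pi L, 6 sef H, 7 me: L.
Parse left to right (heavy = foot alone; LL = one foot; stranded L unfooted): (ˈku.ke) la (ˈtir) pi (ˈsef) me:.
Foot heads: 1, 4, 6.
Primary stress on the rightmost head = syllable 6.
Secondary stress on 1, 4: ˌku.ke.la.ˌtir.pi.ˈsef.me:.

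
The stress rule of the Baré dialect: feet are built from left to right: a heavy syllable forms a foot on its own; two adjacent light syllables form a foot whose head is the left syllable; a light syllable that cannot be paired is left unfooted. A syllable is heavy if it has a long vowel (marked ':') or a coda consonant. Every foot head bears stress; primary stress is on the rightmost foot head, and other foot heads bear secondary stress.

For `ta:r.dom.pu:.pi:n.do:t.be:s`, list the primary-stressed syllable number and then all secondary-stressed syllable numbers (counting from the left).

primary 6, secondary 1, 2, 3, 4, 5

Weights: 1 ta:r H, 2 dom H, 3 pu: H, 4 pi:n H, 5 do:t H, 6 be:s H.
Parse left to right (heavy = foot alone; LL = one foot; stranded L unfooted): (ˈta:r) (ˈdom) (ˈpu:) (ˈpi:n) (ˈdo:t) (ˈbe:s).
Foot heads: 1, 2, 3, 4, 5, 6.
Primary stress on the rightmost head = syllable 6.
Secondary stress on 1, 2, 3, 4, 5: ˌta:r.ˌdom.ˌpu:.ˌpi:n.ˌdo:t.ˈbe:s.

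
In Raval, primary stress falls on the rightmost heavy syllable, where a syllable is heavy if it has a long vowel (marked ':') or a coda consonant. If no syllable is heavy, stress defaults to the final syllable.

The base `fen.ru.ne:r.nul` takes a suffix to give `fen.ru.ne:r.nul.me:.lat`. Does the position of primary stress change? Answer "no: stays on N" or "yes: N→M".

Base `fen.ru.ne:r.nul` (4 syllables):
  Weights: 1 fen H, 2 ru L, 3 ne:r H, 4 nul H.
  Heavy syllables in the domain: 1, 3, 4. The rightmost is syllable 4 (nul).
  → primary stress on syllable 4.
Suffixed `fen.ru.ne:r.nul.me:.lat` (6 syllables):
  Weights: 1 fen H, 2 ru L, 3 ne:r H, 4 nul H, 5 me: H, 6 lat H.
  Heavy syllables in the domain: 1, 3, 4, 5, 6. The rightmost is syllable 6 (lat).
  → primary stress on syllable 6.

yes: 4→6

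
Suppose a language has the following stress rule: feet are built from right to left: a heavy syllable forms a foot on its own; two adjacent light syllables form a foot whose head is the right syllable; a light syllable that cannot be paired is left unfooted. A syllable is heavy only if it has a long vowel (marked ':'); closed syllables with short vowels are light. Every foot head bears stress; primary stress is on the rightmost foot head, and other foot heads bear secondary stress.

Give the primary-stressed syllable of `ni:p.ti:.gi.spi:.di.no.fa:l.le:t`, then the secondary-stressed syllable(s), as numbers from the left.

Weights: 1 ni:p H, 2 ti: H, 3 gi L, 4 spi: H, 5 di L, 6 no L, 7 fa:l H, 8 le:t H.
Parse right to left (heavy = foot alone; LL = one foot; stranded L unfooted): (ˈni:p) (ˈti:) gi (ˈspi:) (di.ˈno) (ˈfa:l) (ˈle:t).
Foot heads: 1, 2, 4, 6, 7, 8.
Primary stress on the rightmost head = syllable 8.
Secondary stress on 1, 2, 4, 6, 7: ˌni:p.ˌti:.gi.ˌspi:.di.ˌno.ˌfa:l.ˈle:t.

primary 8, secondary 1, 2, 4, 6, 7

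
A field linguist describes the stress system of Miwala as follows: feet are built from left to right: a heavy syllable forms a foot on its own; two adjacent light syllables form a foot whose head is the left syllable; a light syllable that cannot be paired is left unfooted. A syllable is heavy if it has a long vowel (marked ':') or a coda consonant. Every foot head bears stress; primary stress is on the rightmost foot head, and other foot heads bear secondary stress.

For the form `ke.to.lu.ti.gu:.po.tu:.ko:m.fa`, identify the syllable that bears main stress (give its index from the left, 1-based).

8

Weights: 1 ke L, 2 to L, 3 lu L, 4 ti L, 5 gu: H, 6 po L, 7 tu: H, 8 ko:m H, 9 fa L.
Parse left to right (heavy = foot alone; LL = one foot; stranded L unfooted): (ˈke.to) (ˈlu.ti) (ˈgu:) po (ˈtu:) (ˈko:m) fa.
Foot heads: 1, 3, 5, 7, 8.
Primary stress on the rightmost head = syllable 8.
Primary stress: syllable 8 → ke.to.lu.ti.gu:.po.tu:.ˈko:m.fa.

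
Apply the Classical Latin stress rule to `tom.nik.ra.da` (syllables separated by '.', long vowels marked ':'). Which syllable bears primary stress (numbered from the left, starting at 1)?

2

Classical Latin: stress the penult if heavy (long vowel or closed), else the antepenult.
Weights: 2 nik H, 3 ra L, 4 da L.
The penult (syllable 3, ra) is light, so stress falls on the antepenult (syllable 2, nik).
Stress on syllable 2: tom.ˈnik.ra.da.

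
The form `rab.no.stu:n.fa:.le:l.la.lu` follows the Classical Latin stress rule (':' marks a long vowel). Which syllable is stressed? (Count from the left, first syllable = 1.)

Classical Latin: stress the penult if heavy (long vowel or closed), else the antepenult.
Weights: 5 le:l H, 6 la L, 7 lu L.
The penult (syllable 6, la) is light, so stress falls on the antepenult (syllable 5, le:l).
Stress on syllable 5: rab.no.stu:n.fa:.ˈle:l.la.lu.

5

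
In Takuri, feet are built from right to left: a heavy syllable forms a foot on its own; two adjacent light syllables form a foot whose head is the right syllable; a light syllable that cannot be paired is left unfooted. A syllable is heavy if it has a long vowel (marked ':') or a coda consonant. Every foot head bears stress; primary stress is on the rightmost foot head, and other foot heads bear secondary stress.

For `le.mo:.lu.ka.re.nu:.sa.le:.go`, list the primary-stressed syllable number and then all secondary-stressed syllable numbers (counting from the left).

Weights: 1 le L, 2 mo: H, 3 lu L, 4 ka L, 5 re L, 6 nu: H, 7 sa L, 8 le: H, 9 go L.
Parse right to left (heavy = foot alone; LL = one foot; stranded L unfooted): le (ˈmo:) lu (ka.ˈre) (ˈnu:) sa (ˈle:) go.
Foot heads: 2, 5, 6, 8.
Primary stress on the rightmost head = syllable 8.
Secondary stress on 2, 5, 6: le.ˌmo:.lu.ka.ˌre.ˌnu:.sa.ˈle:.go.

primary 8, secondary 2, 5, 6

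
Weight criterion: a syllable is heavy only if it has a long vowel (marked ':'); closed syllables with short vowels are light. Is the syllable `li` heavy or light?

`li`: short vowel, open (no coda). Short vowel → light.

light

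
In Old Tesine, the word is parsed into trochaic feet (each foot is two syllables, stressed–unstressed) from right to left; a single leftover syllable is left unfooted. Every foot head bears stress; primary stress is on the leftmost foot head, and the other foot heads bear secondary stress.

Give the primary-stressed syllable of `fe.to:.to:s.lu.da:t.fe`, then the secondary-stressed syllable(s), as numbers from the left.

primary 1, secondary 3, 5

Parse right to left into trochaic (ˈσσ) feet: (ˈfe.to:) (ˈto:s.lu) (ˈda:t.fe).
Foot heads (stressed positions): 1, 3, 5.
End Rule Leftmost: primary stress on the leftmost head = syllable 1.
Secondary stress on 3, 5: ˈfe.to:.ˌto:s.lu.ˌda:t.fe.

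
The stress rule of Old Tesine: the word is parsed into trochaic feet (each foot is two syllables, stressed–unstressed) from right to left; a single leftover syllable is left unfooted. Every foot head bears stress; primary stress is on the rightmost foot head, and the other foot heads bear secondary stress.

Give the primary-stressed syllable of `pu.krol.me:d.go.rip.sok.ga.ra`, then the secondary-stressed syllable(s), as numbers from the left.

Parse right to left into trochaic (ˈσσ) feet: (ˈpu.krol) (ˈme:d.go) (ˈrip.sok) (ˈga.ra).
Foot heads (stressed positions): 1, 3, 5, 7.
End Rule Rightmost: primary stress on the rightmost head = syllable 7.
Secondary stress on 1, 3, 5: ˌpu.krol.ˌme:d.go.ˌrip.sok.ˈga.ra.

primary 7, secondary 1, 3, 5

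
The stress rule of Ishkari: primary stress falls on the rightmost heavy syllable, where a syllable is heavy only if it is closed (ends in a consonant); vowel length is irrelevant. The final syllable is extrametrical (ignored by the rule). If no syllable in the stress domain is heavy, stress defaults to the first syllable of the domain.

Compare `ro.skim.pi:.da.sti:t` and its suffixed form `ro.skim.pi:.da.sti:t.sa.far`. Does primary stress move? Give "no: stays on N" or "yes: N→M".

Base `ro.skim.pi:.da.sti:t` (5 syllables):
  The final syllable (5, sti:t) is extrametrical; the stress domain is syllables 1–4.
  Weights: 1 ro L, 2 skim H, 3 pi: L, 4 da L.
  Heavy syllables in the domain: 2. The rightmost is syllable 2 (skim).
  → primary stress on syllable 2.
Suffixed `ro.skim.pi:.da.sti:t.sa.far` (7 syllables):
  The final syllable (7, far) is extrametrical; the stress domain is syllables 1–6.
  Weights: 1 ro L, 2 skim H, 3 pi: L, 4 da L, 5 sti:t H, 6 sa L.
  Heavy syllables in the domain: 2, 5. The rightmost is syllable 5 (sti:t).
  → primary stress on syllable 5.

yes: 2→5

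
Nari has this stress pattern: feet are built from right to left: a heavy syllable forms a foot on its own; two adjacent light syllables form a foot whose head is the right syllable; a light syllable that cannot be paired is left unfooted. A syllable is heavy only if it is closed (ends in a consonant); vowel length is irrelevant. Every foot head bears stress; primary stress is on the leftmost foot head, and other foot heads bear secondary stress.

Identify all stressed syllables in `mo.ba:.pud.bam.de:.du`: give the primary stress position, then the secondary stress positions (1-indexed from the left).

primary 2, secondary 3, 4, 6

Weights: 1 mo L, 2 ba: L, 3 pud H, 4 bam H, 5 de: L, 6 du L.
Parse right to left (heavy = foot alone; LL = one foot; stranded L unfooted): (mo.ˈba:) (ˈpud) (ˈbam) (de:.ˈdu).
Foot heads: 2, 3, 4, 6.
Primary stress on the leftmost head = syllable 2.
Secondary stress on 3, 4, 6: mo.ˈba:.ˌpud.ˌbam.de:.ˌdu.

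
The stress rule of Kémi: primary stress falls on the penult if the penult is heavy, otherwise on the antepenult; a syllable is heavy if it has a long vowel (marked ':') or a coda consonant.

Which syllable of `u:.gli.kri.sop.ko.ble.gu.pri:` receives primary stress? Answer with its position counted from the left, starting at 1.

Weights: 6 ble L, 7 gu L, 8 pri: H.
The penult (syllable 7, gu) is light, so stress falls on the antepenult (syllable 6, ble).
Primary stress: syllable 6 → u:.gli.kri.sop.ko.ˈble.gu.pri:.

6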